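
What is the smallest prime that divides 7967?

7967 is odd.
Digit sum 29, not divisible by 3.
Ends in 7: not divisible by 5.
7: 7967 = 7·1138 + 1
11: 7967 = 11·724 + 3
13: 7967 = 13·612 + 11
17: 7967 = 17·468 + 11
19: 7967 = 19·419 + 6
23: 7967 = 23·346 + 9
29: 7967 = 29·274 + 21
31: 7967 = 31·257

31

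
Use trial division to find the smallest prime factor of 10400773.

53

10400773 is odd.
Digit sum 22, not divisible by 3.
Ends in 3: not divisible by 5.
7: 10400773 = 7·1485824 + 5
11: 10400773 = 11·945524 + 9
13: 10400773 = 13·800059 + 6
17: 10400773 = 17·611810 + 3
19: 10400773 = 19·547409 + 2
23: 10400773 = 23·452207 + 12
29: 10400773 = 29·358647 + 10
31: 10400773 = 31·335508 + 25
37: 10400773 = 37·281101 + 36
41: 10400773 = 41·253677 + 16
43: 10400773 = 43·241878 + 19
47: 10400773 = 47·221293 + 2
53: 10400773 = 53·196241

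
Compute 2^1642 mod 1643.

779

2^1 ≡ 2 (mod 1643)
2^2 ≡ 2^2 = 4 ≡ 4 (mod 1643)
2^4 ≡ 4^2 = 16 ≡ 16 (mod 1643)
2^8 ≡ 16^2 = 256 ≡ 256 (mod 1643)
2^16 ≡ 256^2 = 65536 ≡ 1459 (mod 1643)
2^32 ≡ 1459^2 = 2128681 ≡ 996 (mod 1643)
2^64 ≡ 996^2 = 992016 ≡ 1287 (mod 1643)
2^128 ≡ 1287^2 = 1656369 ≡ 225 (mod 1643)
2^256 ≡ 225^2 = 50625 ≡ 1335 (mod 1643)
2^512 ≡ 1335^2 = 1782225 ≡ 1213 (mod 1643)
2^1024 ≡ 1213^2 = 1471369 ≡ 884 (mod 1643)
1642 = 1024 + 512 + 64 + 32 + 8 + 2 in binary powers of 2.
So 2^1642 ≡ 884 · 1213 · 1287 · 996 · 256 · 4 ≡ 779 (mod 1643).
Since 779 ≠ 1, base 2 is a Fermat witness: 1643 is composite.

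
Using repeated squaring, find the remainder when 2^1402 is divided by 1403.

676

2^1 ≡ 2 (mod 1403)
2^2 ≡ 2^2 = 4 ≡ 4 (mod 1403)
2^4 ≡ 4^2 = 16 ≡ 16 (mod 1403)
2^8 ≡ 16^2 = 256 ≡ 256 (mod 1403)
2^16 ≡ 256^2 = 65536 ≡ 998 (mod 1403)
2^32 ≡ 998^2 = 996004 ≡ 1277 (mod 1403)
2^64 ≡ 1277^2 = 1630729 ≡ 443 (mod 1403)
2^128 ≡ 443^2 = 196249 ≡ 1232 (mod 1403)
2^256 ≡ 1232^2 = 1517824 ≡ 1181 (mod 1403)
2^512 ≡ 1181^2 = 1394761 ≡ 179 (mod 1403)
2^1024 ≡ 179^2 = 32041 ≡ 1175 (mod 1403)
1402 = 1024 + 256 + 64 + 32 + 16 + 8 + 2 in binary powers of 2.
So 2^1402 ≡ 1175 · 1181 · 443 · 1277 · 998 · 256 · 4 ≡ 676 (mod 1403).
Since 676 ≠ 1, base 2 is a Fermat witness: 1403 is composite.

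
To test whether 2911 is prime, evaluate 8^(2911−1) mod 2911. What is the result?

8^1 ≡ 8 (mod 2911)
8^2 ≡ 8^2 = 64 ≡ 64 (mod 2911)
8^4 ≡ 64^2 = 4096 ≡ 1185 (mod 2911)
8^8 ≡ 1185^2 = 1404225 ≡ 1123 (mod 2911)
8^16 ≡ 1123^2 = 1261129 ≡ 666 (mod 2911)
8^32 ≡ 666^2 = 443556 ≡ 1084 (mod 2911)
8^64 ≡ 1084^2 = 1175056 ≡ 1923 (mod 2911)
8^128 ≡ 1923^2 = 3697929 ≡ 959 (mod 2911)
8^256 ≡ 959^2 = 919681 ≡ 2716 (mod 2911)
8^512 ≡ 2716^2 = 7376656 ≡ 182 (mod 2911)
8^1024 ≡ 182^2 = 33124 ≡ 1103 (mod 2911)
8^2048 ≡ 1103^2 = 1216609 ≡ 2722 (mod 2911)
2910 = 2048 + 512 + 256 + 64 + 16 + 8 + 4 + 2 in binary powers of 2.
So 8^2910 ≡ 2722 · 182 · 2716 · 1923 · 666 · 1123 · 1185 · 64 ≡ 2664 (mod 2911).
Since 2664 ≠ 1, base 8 is a Fermat witness: 2911 is composite.

2664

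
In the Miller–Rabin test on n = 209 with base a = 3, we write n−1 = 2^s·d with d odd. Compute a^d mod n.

209 − 1 = 208 = 2^4 · 13, so d = 13.
3^1 ≡ 3 (mod 209)
3^2 ≡ 3^2 = 9 ≡ 9 (mod 209)
3^4 ≡ 9^2 = 81 ≡ 81 (mod 209)
3^8 ≡ 81^2 = 6561 ≡ 82 (mod 209)
13 = 8 + 4 + 1 in binary powers of 2.
So 3^13 ≡ 82 · 81 · 3 ≡ 71 (mod 209).
Squaring chain: 71 → 25 → 207 → 4; never reaches −1, so base 3 is a Miller–Rabin witness that 209 is composite.

71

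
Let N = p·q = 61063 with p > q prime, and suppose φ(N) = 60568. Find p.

φ(n) = (p−1)(q−1) = n − (p+q) + 1, so p + q = 61063 − 60568 + 1 = 496.
p and q are the roots of t² − 496t + 61063 = 0.
Discriminant: 496² − 4·61063 = 246016 − 244252 = 1764; √1764 = 42.
q = (496 − 42)/2 = 227, p = (496 + 42)/2 = 269.
Check: 227 · 269 = 61063.

269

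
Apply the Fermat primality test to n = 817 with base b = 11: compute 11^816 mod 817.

666

11^1 ≡ 11 (mod 817)
11^2 ≡ 11^2 = 121 ≡ 121 (mod 817)
11^4 ≡ 121^2 = 14641 ≡ 752 (mod 817)
11^8 ≡ 752^2 = 565504 ≡ 140 (mod 817)
11^16 ≡ 140^2 = 19600 ≡ 809 (mod 817)
11^32 ≡ 809^2 = 654481 ≡ 64 (mod 817)
11^64 ≡ 64^2 = 4096 ≡ 11 (mod 817)
11^128 ≡ 11^2 = 121 ≡ 121 (mod 817)
11^256 ≡ 121^2 = 14641 ≡ 752 (mod 817)
11^512 ≡ 752^2 = 565504 ≡ 140 (mod 817)
816 = 512 + 256 + 32 + 16 in binary powers of 2.
So 11^816 ≡ 140 · 752 · 64 · 809 ≡ 666 (mod 817).
Since 666 ≠ 1, base 11 is a Fermat witness: 817 is composite.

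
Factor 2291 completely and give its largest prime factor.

79

2291 = 29 · 79
79 is prime.
So 2291 = 29 · 79; the largest prime factor is 79.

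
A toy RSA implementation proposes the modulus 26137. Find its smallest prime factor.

26137 is odd.
Digit sum 19, not divisible by 3.
Ends in 7: not divisible by 5.
7: 26137 = 7·3733 + 6
11: 26137 = 11·2376 + 1
13: 26137 = 13·2010 + 7
17: 26137 = 17·1537 + 8
19: 26137 = 19·1375 + 12
23: 26137 = 23·1136 + 9
29: 26137 = 29·901 + 8
31: 26137 = 31·843 + 4
37: 26137 = 37·706 + 15
41: 26137 = 41·637 + 20
43: 26137 = 43·607 + 36
47: 26137 = 47·556 + 5
53: 26137 = 53·493 + 8
59: 26137 = 59·443

59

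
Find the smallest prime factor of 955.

955 is odd.
Digit sum 19, not divisible by 3.
Ends in 5: divisible by 5.

5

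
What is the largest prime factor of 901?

53

901 = 17 · 53
53 is prime.
So 901 = 17 · 53; the largest prime factor is 53.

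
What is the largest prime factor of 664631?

71

664631 = 11 · 60421
60421 = 23 · 2627
2627 = 37 · 71
71 is prime.
So 664631 = 11 · 23 · 37 · 71; the largest prime factor is 71.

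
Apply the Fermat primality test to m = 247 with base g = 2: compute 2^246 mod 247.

2^1 ≡ 2 (mod 247)
2^2 ≡ 2^2 = 4 ≡ 4 (mod 247)
2^4 ≡ 4^2 = 16 ≡ 16 (mod 247)
2^8 ≡ 16^2 = 256 ≡ 9 (mod 247)
2^16 ≡ 9^2 = 81 ≡ 81 (mod 247)
2^32 ≡ 81^2 = 6561 ≡ 139 (mod 247)
2^64 ≡ 139^2 = 19321 ≡ 55 (mod 247)
2^128 ≡ 55^2 = 3025 ≡ 61 (mod 247)
246 = 128 + 64 + 32 + 16 + 4 + 2 in binary powers of 2.
So 2^246 ≡ 61 · 55 · 139 · 81 · 16 · 4 ≡ 220 (mod 247).
Since 220 ≠ 1, base 2 is a Fermat witness: 247 is composite.

220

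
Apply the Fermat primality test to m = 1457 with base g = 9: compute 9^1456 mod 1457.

9^1 ≡ 9 (mod 1457)
9^2 ≡ 9^2 = 81 ≡ 81 (mod 1457)
9^4 ≡ 81^2 = 6561 ≡ 733 (mod 1457)
9^8 ≡ 733^2 = 537289 ≡ 1113 (mod 1457)
9^16 ≡ 1113^2 = 1238769 ≡ 319 (mod 1457)
9^32 ≡ 319^2 = 101761 ≡ 1228 (mod 1457)
9^64 ≡ 1228^2 = 1507984 ≡ 1446 (mod 1457)
9^128 ≡ 1446^2 = 2090916 ≡ 121 (mod 1457)
9^256 ≡ 121^2 = 14641 ≡ 71 (mod 1457)
9^512 ≡ 71^2 = 5041 ≡ 670 (mod 1457)
9^1024 ≡ 670^2 = 448900 ≡ 144 (mod 1457)
1456 = 1024 + 256 + 128 + 32 + 16 in binary powers of 2.
So 9^1456 ≡ 144 · 71 · 121 · 1228 · 319 ≡ 1001 (mod 1457).
Since 1001 ≠ 1, base 9 is a Fermat witness: 1457 is composite.

1001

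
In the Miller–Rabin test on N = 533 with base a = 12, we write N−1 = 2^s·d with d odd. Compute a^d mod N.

533 − 1 = 532 = 2^2 · 133, so d = 133.
12^1 ≡ 12 (mod 533)
12^2 ≡ 12^2 = 144 ≡ 144 (mod 533)
12^4 ≡ 144^2 = 20736 ≡ 482 (mod 533)
12^8 ≡ 482^2 = 232324 ≡ 469 (mod 533)
12^16 ≡ 469^2 = 219961 ≡ 365 (mod 533)
12^32 ≡ 365^2 = 133225 ≡ 508 (mod 533)
12^64 ≡ 508^2 = 258064 ≡ 92 (mod 533)
12^128 ≡ 92^2 = 8464 ≡ 469 (mod 533)
133 = 128 + 4 + 1 in binary powers of 2.
So 12^133 ≡ 469 · 482 · 12 ≡ 259 (mod 533).
Squaring chain: 259 → 456; never reaches −1, so base 12 is a Miller–Rabin witness that 533 is composite.

259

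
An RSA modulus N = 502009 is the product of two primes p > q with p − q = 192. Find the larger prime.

811

Since p = q + 192, we have 502009 = q(q + 192), so q² + 192q − 502009 = 0.
Discriminant: 192² + 4·502009 = 36864 + 2008036 = 2044900; √2044900 = 1430.
q = (−192 + 1430)/2 = 619, and p = q + 192 = 811.
Check: 619 · 811 = 502009.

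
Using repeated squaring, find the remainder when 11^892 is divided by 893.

11^1 ≡ 11 (mod 893)
11^2 ≡ 11^2 = 121 ≡ 121 (mod 893)
11^4 ≡ 121^2 = 14641 ≡ 353 (mod 893)
11^8 ≡ 353^2 = 124609 ≡ 482 (mod 893)
11^16 ≡ 482^2 = 232324 ≡ 144 (mod 893)
11^32 ≡ 144^2 = 20736 ≡ 197 (mod 893)
11^64 ≡ 197^2 = 38809 ≡ 410 (mod 893)
11^128 ≡ 410^2 = 168100 ≡ 216 (mod 893)
11^256 ≡ 216^2 = 46656 ≡ 220 (mod 893)
11^512 ≡ 220^2 = 48400 ≡ 178 (mod 893)
892 = 512 + 256 + 64 + 32 + 16 + 8 + 4 in binary powers of 2.
So 11^892 ≡ 178 · 220 · 410 · 197 · 144 · 482 · 353 ≡ 410 (mod 893).
Since 410 ≠ 1, base 11 is a Fermat witness: 893 is composite.

410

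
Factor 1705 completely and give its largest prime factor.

31

1705 = 5 · 341
341 = 11 · 31
31 is prime.
So 1705 = 5 · 11 · 31; the largest prime factor is 31.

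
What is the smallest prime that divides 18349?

18349 is odd.
Digit sum 25, not divisible by 3.
Ends in 9: not divisible by 5.
7: 18349 = 7·2621 + 2
11: 18349 = 11·1668 + 1
13: 18349 = 13·1411 + 6
17: 18349 = 17·1079 + 6
19: 18349 = 19·965 + 14
23: 18349 = 23·797 + 18
29: 18349 = 29·632 + 21
31: 18349 = 31·591 + 28
37: 18349 = 37·495 + 34
41: 18349 = 41·447 + 22
43: 18349 = 43·426 + 31
47: 18349 = 47·390 + 19
53: 18349 = 53·346 + 11
59: 18349 = 59·311

59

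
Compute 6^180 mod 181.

6^1 ≡ 6 (mod 181)
6^2 ≡ 6^2 = 36 ≡ 36 (mod 181)
6^4 ≡ 36^2 = 1296 ≡ 29 (mod 181)
6^8 ≡ 29^2 = 841 ≡ 117 (mod 181)
6^16 ≡ 117^2 = 13689 ≡ 114 (mod 181)
6^32 ≡ 114^2 = 12996 ≡ 145 (mod 181)
6^64 ≡ 145^2 = 21025 ≡ 29 (mod 181)
6^128 ≡ 29^2 = 841 ≡ 117 (mod 181)
180 = 128 + 32 + 16 + 4 in binary powers of 2.
So 6^180 ≡ 117 · 145 · 114 · 29 ≡ 1 (mod 181).
Since the result is 1, base 6 gives no evidence that 181 is composite.

1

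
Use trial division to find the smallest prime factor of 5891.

43

5891 is odd.
Digit sum 23, not divisible by 3.
Ends in 1: not divisible by 5.
7: 5891 = 7·841 + 4
11: 5891 = 11·535 + 6
13: 5891 = 13·453 + 2
17: 5891 = 17·346 + 9
19: 5891 = 19·310 + 1
23: 5891 = 23·256 + 3
29: 5891 = 29·203 + 4
31: 5891 = 31·190 + 1
37: 5891 = 37·159 + 8
41: 5891 = 41·143 + 28
43: 5891 = 43·137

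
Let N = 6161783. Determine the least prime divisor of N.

6161783 is odd.
Digit sum 32, not divisible by 3.
Ends in 3: not divisible by 5.
7: 6161783 = 7·880254 + 5
11: 6161783 = 11·560162 + 1
13: 6161783 = 13·473983 + 4
17: 6161783 = 17·362457 + 14
19: 6161783 = 19·324304 + 7
23: 6161783 = 23·267903 + 14
29: 6161783 = 29·212475 + 8
31: 6161783 = 31·198767 + 6
37: 6161783 = 37·166534 + 25
41: 6161783 = 41·150287 + 16
43: 6161783 = 43·143297 + 12
47: 6161783 = 47·131101 + 36
53: 6161783 = 53·116260 + 3
59: 6161783 = 59·104437

59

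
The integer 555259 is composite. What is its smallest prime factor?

37

555259 is odd.
Digit sum 31, not divisible by 3.
Ends in 9: not divisible by 5.
7: 555259 = 7·79322 + 5
11: 555259 = 11·50478 + 1
13: 555259 = 13·42712 + 3
17: 555259 = 17·32662 + 5
19: 555259 = 19·29224 + 3
23: 555259 = 23·24141 + 16
29: 555259 = 29·19146 + 25
31: 555259 = 31·17911 + 18
37: 555259 = 37·15007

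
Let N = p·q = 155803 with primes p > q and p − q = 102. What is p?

449

Since p = q + 102, we have 155803 = q(q + 102), so q² + 102q − 155803 = 0.
Discriminant: 102² + 4·155803 = 10404 + 623212 = 633616; √633616 = 796.
q = (−102 + 796)/2 = 347, and p = q + 102 = 449.
Check: 347 · 449 = 155803.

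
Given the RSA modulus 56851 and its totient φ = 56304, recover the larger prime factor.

φ(n) = (p−1)(q−1) = n − (p+q) + 1, so p + q = 56851 − 56304 + 1 = 548.
p and q are the roots of t² − 548t + 56851 = 0.
Discriminant: 548² − 4·56851 = 300304 − 227404 = 72900; √72900 = 270.
q = (548 − 270)/2 = 139, p = (548 + 270)/2 = 409.
Check: 139 · 409 = 56851.

409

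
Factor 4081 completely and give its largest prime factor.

53

4081 = 7 · 583
583 = 11 · 53
53 is prime.
So 4081 = 7 · 11 · 53; the largest prime factor is 53.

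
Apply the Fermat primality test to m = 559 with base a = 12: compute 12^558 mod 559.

12^1 ≡ 12 (mod 559)
12^2 ≡ 12^2 = 144 ≡ 144 (mod 559)
12^4 ≡ 144^2 = 20736 ≡ 53 (mod 559)
12^8 ≡ 53^2 = 2809 ≡ 14 (mod 559)
12^16 ≡ 14^2 = 196 ≡ 196 (mod 559)
12^32 ≡ 196^2 = 38416 ≡ 404 (mod 559)
12^64 ≡ 404^2 = 163216 ≡ 547 (mod 559)
12^128 ≡ 547^2 = 299209 ≡ 144 (mod 559)
12^256 ≡ 144^2 = 20736 ≡ 53 (mod 559)
12^512 ≡ 53^2 = 2809 ≡ 14 (mod 559)
558 = 512 + 32 + 8 + 4 + 2 in binary powers of 2.
So 12^558 ≡ 14 · 404 · 14 · 53 · 144 ≡ 183 (mod 559).
Since 183 ≠ 1, base 12 is a Fermat witness: 559 is composite.

183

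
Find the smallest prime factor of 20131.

20131 is odd.
Digit sum 7, not divisible by 3.
Ends in 1: not divisible by 5.
7: 20131 = 7·2875 + 6
11: 20131 = 11·1830 + 1
13: 20131 = 13·1548 + 7
17: 20131 = 17·1184 + 3
19: 20131 = 19·1059 + 10
23: 20131 = 23·875 + 6
29: 20131 = 29·694 + 5
31: 20131 = 31·649 + 12
37: 20131 = 37·544 + 3
41: 20131 = 41·491

41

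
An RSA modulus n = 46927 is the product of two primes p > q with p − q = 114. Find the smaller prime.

167

Since p = q + 114, we have 46927 = q(q + 114), so q² + 114q − 46927 = 0.
Discriminant: 114² + 4·46927 = 12996 + 187708 = 200704; √200704 = 448.
q = (−114 + 448)/2 = 167, and p = q + 114 = 281.
Check: 167 · 281 = 46927.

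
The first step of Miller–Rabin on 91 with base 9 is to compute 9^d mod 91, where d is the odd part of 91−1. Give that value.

91 − 1 = 90 = 2^1 · 45, so d = 45.
9^1 ≡ 9 (mod 91)
9^2 ≡ 9^2 = 81 ≡ 81 (mod 91)
9^4 ≡ 81^2 = 6561 ≡ 9 (mod 91)
9^8 ≡ 9^2 = 81 ≡ 81 (mod 91)
9^16 ≡ 81^2 = 6561 ≡ 9 (mod 91)
9^32 ≡ 9^2 = 81 ≡ 81 (mod 91)
45 = 32 + 8 + 4 + 1 in binary powers of 2.
So 9^45 ≡ 81 · 81 · 9 · 9 ≡ 1 (mod 91).
Since 9^d ≡ 1 (mod 91), base 9 does not prove 91 composite.

1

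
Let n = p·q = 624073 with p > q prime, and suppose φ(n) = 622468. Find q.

φ(n) = (p−1)(q−1) = n − (p+q) + 1, so p + q = 624073 − 622468 + 1 = 1606.
p and q are the roots of t² − 1606t + 624073 = 0.
Discriminant: 1606² − 4·624073 = 2579236 − 2496292 = 82944; √82944 = 288.
q = (1606 − 288)/2 = 659, p = (1606 + 288)/2 = 947.
Check: 659 · 947 = 624073.

659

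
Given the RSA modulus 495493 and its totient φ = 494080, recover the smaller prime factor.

φ(n) = (p−1)(q−1) = n − (p+q) + 1, so p + q = 495493 − 494080 + 1 = 1414.
p and q are the roots of t² − 1414t + 495493 = 0.
Discriminant: 1414² − 4·495493 = 1999396 − 1981972 = 17424; √17424 = 132.
q = (1414 − 132)/2 = 641, p = (1414 + 132)/2 = 773.
Check: 641 · 773 = 495493.

641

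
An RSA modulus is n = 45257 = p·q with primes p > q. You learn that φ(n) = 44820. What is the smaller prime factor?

167

φ(n) = (p−1)(q−1) = n − (p+q) + 1, so p + q = 45257 − 44820 + 1 = 438.
p and q are the roots of t² − 438t + 45257 = 0.
Discriminant: 438² − 4·45257 = 191844 − 181028 = 10816; √10816 = 104.
q = (438 − 104)/2 = 167, p = (438 + 104)/2 = 271.
Check: 167 · 271 = 45257.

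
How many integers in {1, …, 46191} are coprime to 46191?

Factor: 46191 = 3 · 89 · 173.
φ(46191) = (3−1) · (89−1) · (173−1) = 2 · 88 · 172 = 30272.

30272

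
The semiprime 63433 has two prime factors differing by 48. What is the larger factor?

Since p = q + 48, we have 63433 = q(q + 48), so q² + 48q − 63433 = 0.
Discriminant: 48² + 4·63433 = 2304 + 253732 = 256036; √256036 = 506.
q = (−48 + 506)/2 = 229, and p = q + 48 = 277.
Check: 229 · 277 = 63433.

277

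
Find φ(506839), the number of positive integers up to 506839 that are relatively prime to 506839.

Factor: 506839 = 53 · 73 · 131.
φ(506839) = (53−1) · (73−1) · (131−1) = 52 · 72 · 130 = 486720.

486720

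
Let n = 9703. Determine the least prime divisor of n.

9703 is odd.
Digit sum 19, not divisible by 3.
Ends in 3: not divisible by 5.
7: 9703 = 7·1386 + 1
11: 9703 = 11·882 + 1
13: 9703 = 13·746 + 5
17: 9703 = 17·570 + 13
19: 9703 = 19·510 + 13
23: 9703 = 23·421 + 20
29: 9703 = 29·334 + 17
31: 9703 = 31·313

31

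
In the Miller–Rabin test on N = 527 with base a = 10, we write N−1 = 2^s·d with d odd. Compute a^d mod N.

107

527 − 1 = 526 = 2^1 · 263, so d = 263.
10^1 ≡ 10 (mod 527)
10^2 ≡ 10^2 = 100 ≡ 100 (mod 527)
10^4 ≡ 100^2 = 10000 ≡ 514 (mod 527)
10^8 ≡ 514^2 = 264196 ≡ 169 (mod 527)
10^16 ≡ 169^2 = 28561 ≡ 103 (mod 527)
10^32 ≡ 103^2 = 10609 ≡ 69 (mod 527)
10^64 ≡ 69^2 = 4761 ≡ 18 (mod 527)
10^128 ≡ 18^2 = 324 ≡ 324 (mod 527)
10^256 ≡ 324^2 = 104976 ≡ 103 (mod 527)
263 = 256 + 4 + 2 + 1 in binary powers of 2.
So 10^263 ≡ 103 · 514 · 100 · 10 ≡ 107 (mod 527).
Squaring chain: 107; never reaches −1, so base 10 is a Miller–Rabin witness that 527 is composite.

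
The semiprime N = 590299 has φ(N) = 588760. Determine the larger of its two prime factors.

φ(n) = (p−1)(q−1) = n − (p+q) + 1, so p + q = 590299 − 588760 + 1 = 1540.
p and q are the roots of t² − 1540t + 590299 = 0.
Discriminant: 1540² − 4·590299 = 2371600 − 2361196 = 10404; √10404 = 102.
q = (1540 − 102)/2 = 719, p = (1540 + 102)/2 = 821.
Check: 719 · 821 = 590299.

821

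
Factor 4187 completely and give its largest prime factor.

4187 = 53 · 79
79 is prime.
So 4187 = 53 · 79; the largest prime factor is 79.

79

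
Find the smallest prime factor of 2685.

3

2685 is odd.
Digit sum 21, divisible by 3.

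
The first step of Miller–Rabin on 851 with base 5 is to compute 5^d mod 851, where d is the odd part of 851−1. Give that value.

109

851 − 1 = 850 = 2^1 · 425, so d = 425.
5^1 ≡ 5 (mod 851)
5^2 ≡ 5^2 = 25 ≡ 25 (mod 851)
5^4 ≡ 25^2 = 625 ≡ 625 (mod 851)
5^8 ≡ 625^2 = 390625 ≡ 16 (mod 851)
5^16 ≡ 16^2 = 256 ≡ 256 (mod 851)
5^32 ≡ 256^2 = 65536 ≡ 9 (mod 851)
5^64 ≡ 9^2 = 81 ≡ 81 (mod 851)
5^128 ≡ 81^2 = 6561 ≡ 604 (mod 851)
5^256 ≡ 604^2 = 364816 ≡ 588 (mod 851)
425 = 256 + 128 + 32 + 8 + 1 in binary powers of 2.
So 5^425 ≡ 588 · 604 · 9 · 16 · 5 ≡ 109 (mod 851).
Squaring chain: 109; never reaches −1, so base 5 is a Miller–Rabin witness that 851 is composite.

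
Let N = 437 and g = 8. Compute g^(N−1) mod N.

8^1 ≡ 8 (mod 437)
8^2 ≡ 8^2 = 64 ≡ 64 (mod 437)
8^4 ≡ 64^2 = 4096 ≡ 163 (mod 437)
8^8 ≡ 163^2 = 26569 ≡ 349 (mod 437)
8^16 ≡ 349^2 = 121801 ≡ 315 (mod 437)
8^32 ≡ 315^2 = 99225 ≡ 26 (mod 437)
8^64 ≡ 26^2 = 676 ≡ 239 (mod 437)
8^128 ≡ 239^2 = 57121 ≡ 311 (mod 437)
8^256 ≡ 311^2 = 96721 ≡ 144 (mod 437)
436 = 256 + 128 + 32 + 16 + 4 in binary powers of 2.
So 8^436 ≡ 144 · 311 · 26 · 315 · 163 ≡ 334 (mod 437).
Since 334 ≠ 1, base 8 is a Fermat witness: 437 is composite.

334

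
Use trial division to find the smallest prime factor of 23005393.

97

23005393 is odd.
Digit sum 25, not divisible by 3.
Ends in 3: not divisible by 5.
7: 23005393 = 7·3286484 + 5
11: 23005393 = 11·2091399 + 4
13: 23005393 = 13·1769645 + 8
17: 23005393 = 17·1353258 + 7
19: 23005393 = 19·1210810 + 3
23: 23005393 = 23·1000234 + 11
29: 23005393 = 29·793289 + 12
31: 23005393 = 31·742109 + 14
37: 23005393 = 37·621767 + 14
41: 23005393 = 41·561107 + 6
43: 23005393 = 43·535009 + 6
47: 23005393 = 47·489476 + 21
53: 23005393 = 53·434064 + 1
59: 23005393 = 59·389921 + 54
61: 23005393 = 61·377137 + 36
67: 23005393 = 67·343364 + 5
71: 23005393 = 71·324019 + 44
73: 23005393 = 73·315142 + 27
79: 23005393 = 79·291207 + 40
83: 23005393 = 83·277173 + 34
89: 23005393 = 89·258487 + 50
97: 23005393 = 97·237169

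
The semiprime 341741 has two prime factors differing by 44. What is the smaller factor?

563

Since p = q + 44, we have 341741 = q(q + 44), so q² + 44q − 341741 = 0.
Discriminant: 44² + 4·341741 = 1936 + 1366964 = 1368900; √1368900 = 1170.
q = (−44 + 1170)/2 = 563, and p = q + 44 = 607.
Check: 563 · 607 = 341741.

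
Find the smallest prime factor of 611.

611 is odd.
Digit sum 8, not divisible by 3.
Ends in 1: not divisible by 5.
7: 611 = 7·87 + 2
11: 611 = 11·55 + 6
13: 611 = 13·47

13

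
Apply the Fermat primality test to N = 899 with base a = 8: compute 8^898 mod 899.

8^1 ≡ 8 (mod 899)
8^2 ≡ 8^2 = 64 ≡ 64 (mod 899)
8^4 ≡ 64^2 = 4096 ≡ 500 (mod 899)
8^8 ≡ 500^2 = 250000 ≡ 78 (mod 899)
8^16 ≡ 78^2 = 6084 ≡ 690 (mod 899)
8^32 ≡ 690^2 = 476100 ≡ 529 (mod 899)
8^64 ≡ 529^2 = 279841 ≡ 252 (mod 899)
8^128 ≡ 252^2 = 63504 ≡ 574 (mod 899)
8^256 ≡ 574^2 = 329476 ≡ 442 (mod 899)
8^512 ≡ 442^2 = 195364 ≡ 281 (mod 899)
898 = 512 + 256 + 128 + 2 in binary powers of 2.
So 8^898 ≡ 281 · 442 · 574 · 64 ≡ 760 (mod 899).
Since 760 ≠ 1, base 8 is a Fermat witness: 899 is composite.

760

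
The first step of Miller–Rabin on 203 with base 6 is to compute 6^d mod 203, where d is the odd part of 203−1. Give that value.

13

203 − 1 = 202 = 2^1 · 101, so d = 101.
6^1 ≡ 6 (mod 203)
6^2 ≡ 6^2 = 36 ≡ 36 (mod 203)
6^4 ≡ 36^2 = 1296 ≡ 78 (mod 203)
6^8 ≡ 78^2 = 6084 ≡ 197 (mod 203)
6^16 ≡ 197^2 = 38809 ≡ 36 (mod 203)
6^32 ≡ 36^2 = 1296 ≡ 78 (mod 203)
6^64 ≡ 78^2 = 6084 ≡ 197 (mod 203)
101 = 64 + 32 + 4 + 1 in binary powers of 2.
So 6^101 ≡ 197 · 78 · 78 · 6 ≡ 13 (mod 203).
Squaring chain: 13; never reaches −1, so base 6 is a Miller–Rabin witness that 203 is composite.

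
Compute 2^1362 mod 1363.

2^1 ≡ 2 (mod 1363)
2^2 ≡ 2^2 = 4 ≡ 4 (mod 1363)
2^4 ≡ 4^2 = 16 ≡ 16 (mod 1363)
2^8 ≡ 16^2 = 256 ≡ 256 (mod 1363)
2^16 ≡ 256^2 = 65536 ≡ 112 (mod 1363)
2^32 ≡ 112^2 = 12544 ≡ 277 (mod 1363)
2^64 ≡ 277^2 = 76729 ≡ 401 (mod 1363)
2^128 ≡ 401^2 = 160801 ≡ 1330 (mod 1363)
2^256 ≡ 1330^2 = 1768900 ≡ 1089 (mod 1363)
2^512 ≡ 1089^2 = 1185921 ≡ 111 (mod 1363)
2^1024 ≡ 111^2 = 12321 ≡ 54 (mod 1363)
1362 = 1024 + 256 + 64 + 16 + 2 in binary powers of 2.
So 2^1362 ≡ 54 · 1089 · 401 · 112 · 4 ≡ 361 (mod 1363).
Since 361 ≠ 1, base 2 is a Fermat witness: 1363 is composite.

361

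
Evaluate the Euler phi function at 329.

276

Factor: 329 = 7 · 47.
φ(329) = (7−1) · (47−1) = 6 · 46 = 276.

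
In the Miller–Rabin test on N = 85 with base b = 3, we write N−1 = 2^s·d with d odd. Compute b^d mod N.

85 − 1 = 84 = 2^2 · 21, so d = 21.
3^1 ≡ 3 (mod 85)
3^2 ≡ 3^2 = 9 ≡ 9 (mod 85)
3^4 ≡ 9^2 = 81 ≡ 81 (mod 85)
3^8 ≡ 81^2 = 6561 ≡ 16 (mod 85)
3^16 ≡ 16^2 = 256 ≡ 1 (mod 85)
21 = 16 + 4 + 1 in binary powers of 2.
So 3^21 ≡ 1 · 81 · 3 ≡ 73 (mod 85).
Squaring chain: 73 → 59; never reaches −1, so base 3 is a Miller–Rabin witness that 85 is composite.

73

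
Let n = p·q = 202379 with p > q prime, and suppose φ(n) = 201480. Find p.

φ(n) = (p−1)(q−1) = n − (p+q) + 1, so p + q = 202379 − 201480 + 1 = 900.
p and q are the roots of t² − 900t + 202379 = 0.
Discriminant: 900² − 4·202379 = 810000 − 809516 = 484; √484 = 22.
q = (900 − 22)/2 = 439, p = (900 + 22)/2 = 461.
Check: 439 · 461 = 202379.

461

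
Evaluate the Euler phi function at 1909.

1804

Factor: 1909 = 23 · 83.
φ(1909) = (23−1) · (83−1) = 22 · 82 = 1804.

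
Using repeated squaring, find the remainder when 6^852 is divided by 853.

1

6^1 ≡ 6 (mod 853)
6^2 ≡ 6^2 = 36 ≡ 36 (mod 853)
6^4 ≡ 36^2 = 1296 ≡ 443 (mod 853)
6^8 ≡ 443^2 = 196249 ≡ 59 (mod 853)
6^16 ≡ 59^2 = 3481 ≡ 69 (mod 853)
6^32 ≡ 69^2 = 4761 ≡ 496 (mod 853)
6^64 ≡ 496^2 = 246016 ≡ 352 (mod 853)
6^128 ≡ 352^2 = 123904 ≡ 219 (mod 853)
6^256 ≡ 219^2 = 47961 ≡ 193 (mod 853)
6^512 ≡ 193^2 = 37249 ≡ 570 (mod 853)
852 = 512 + 256 + 64 + 16 + 4 in binary powers of 2.
So 6^852 ≡ 570 · 193 · 352 · 69 · 443 ≡ 1 (mod 853).
Since the result is 1, base 6 gives no evidence that 853 is composite.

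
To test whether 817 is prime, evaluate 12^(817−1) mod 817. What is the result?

704

12^1 ≡ 12 (mod 817)
12^2 ≡ 12^2 = 144 ≡ 144 (mod 817)
12^4 ≡ 144^2 = 20736 ≡ 311 (mod 817)
12^8 ≡ 311^2 = 96721 ≡ 315 (mod 817)
12^16 ≡ 315^2 = 99225 ≡ 368 (mod 817)
12^32 ≡ 368^2 = 135424 ≡ 619 (mod 817)
12^64 ≡ 619^2 = 383161 ≡ 805 (mod 817)
12^128 ≡ 805^2 = 648025 ≡ 144 (mod 817)
12^256 ≡ 144^2 = 20736 ≡ 311 (mod 817)
12^512 ≡ 311^2 = 96721 ≡ 315 (mod 817)
816 = 512 + 256 + 32 + 16 in binary powers of 2.
So 12^816 ≡ 315 · 311 · 619 · 368 ≡ 704 (mod 817).
Since 704 ≠ 1, base 12 is a Fermat witness: 817 is composite.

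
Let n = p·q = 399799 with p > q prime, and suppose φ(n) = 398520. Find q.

φ(n) = (p−1)(q−1) = n − (p+q) + 1, so p + q = 399799 − 398520 + 1 = 1280.
p and q are the roots of t² − 1280t + 399799 = 0.
Discriminant: 1280² − 4·399799 = 1638400 − 1599196 = 39204; √39204 = 198.
q = (1280 − 198)/2 = 541, p = (1280 + 198)/2 = 739.
Check: 541 · 739 = 399799.

541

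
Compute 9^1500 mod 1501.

828

9^1 ≡ 9 (mod 1501)
9^2 ≡ 9^2 = 81 ≡ 81 (mod 1501)
9^4 ≡ 81^2 = 6561 ≡ 557 (mod 1501)
9^8 ≡ 557^2 = 310249 ≡ 1043 (mod 1501)
9^16 ≡ 1043^2 = 1087849 ≡ 1125 (mod 1501)
9^32 ≡ 1125^2 = 1265625 ≡ 282 (mod 1501)
9^64 ≡ 282^2 = 79524 ≡ 1472 (mod 1501)
9^128 ≡ 1472^2 = 2166784 ≡ 841 (mod 1501)
9^256 ≡ 841^2 = 707281 ≡ 310 (mod 1501)
9^512 ≡ 310^2 = 96100 ≡ 36 (mod 1501)
9^1024 ≡ 36^2 = 1296 ≡ 1296 (mod 1501)
1500 = 1024 + 256 + 128 + 64 + 16 + 8 + 4 in binary powers of 2.
So 9^1500 ≡ 1296 · 310 · 841 · 1472 · 1125 · 1043 · 557 ≡ 828 (mod 1501).
Since 828 ≠ 1, base 9 is a Fermat witness: 1501 is composite.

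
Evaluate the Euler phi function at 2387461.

2332800

Factor: 2387461 = 97 · 151 · 163.
φ(2387461) = (97−1) · (151−1) · (163−1) = 96 · 150 · 162 = 2332800.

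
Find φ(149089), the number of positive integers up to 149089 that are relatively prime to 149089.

Factor: 149089 = 29 · 53 · 97.
φ(149089) = (29−1) · (53−1) · (97−1) = 28 · 52 · 96 = 139776.

139776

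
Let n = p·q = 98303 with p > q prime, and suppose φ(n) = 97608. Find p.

φ(n) = (p−1)(q−1) = n − (p+q) + 1, so p + q = 98303 − 97608 + 1 = 696.
p and q are the roots of t² − 696t + 98303 = 0.
Discriminant: 696² − 4·98303 = 484416 − 393212 = 91204; √91204 = 302.
q = (696 − 302)/2 = 197, p = (696 + 302)/2 = 499.
Check: 197 · 499 = 98303.

499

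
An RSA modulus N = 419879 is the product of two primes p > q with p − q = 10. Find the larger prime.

Since p = q + 10, we have 419879 = q(q + 10), so q² + 10q − 419879 = 0.
Discriminant: 10² + 4·419879 = 100 + 1679516 = 1679616; √1679616 = 1296.
q = (−10 + 1296)/2 = 643, and p = q + 10 = 653.
Check: 643 · 653 = 419879.

653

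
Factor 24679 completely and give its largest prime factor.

24679 = 23 · 1073
1073 = 29 · 37
37 is prime.
So 24679 = 23 · 29 · 37; the largest prime factor is 37.

37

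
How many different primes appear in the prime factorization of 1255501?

4

1255501 = 13^2 · 7429
7429 = 17 · 437
437 = 19 · 23
1255501 = 13^2 · 17 · 19 · 23, which has 4 distinct prime factors.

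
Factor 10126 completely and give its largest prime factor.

83

10126 = 2 · 5063
5063 = 61 · 83
83 is prime.
So 10126 = 2 · 61 · 83; the largest prime factor is 83.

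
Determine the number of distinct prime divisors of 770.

770 = 2 · 385
385 = 5 · 77
77 = 7 · 11
770 = 2 · 5 · 7 · 11, which has 4 distinct prime factors.

4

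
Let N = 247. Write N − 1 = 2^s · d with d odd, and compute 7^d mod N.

96

247 − 1 = 246 = 2^1 · 123, so d = 123.
7^1 ≡ 7 (mod 247)
7^2 ≡ 7^2 = 49 ≡ 49 (mod 247)
7^4 ≡ 49^2 = 2401 ≡ 178 (mod 247)
7^8 ≡ 178^2 = 31684 ≡ 68 (mod 247)
7^16 ≡ 68^2 = 4624 ≡ 178 (mod 247)
7^32 ≡ 178^2 = 31684 ≡ 68 (mod 247)
7^64 ≡ 68^2 = 4624 ≡ 178 (mod 247)
123 = 64 + 32 + 16 + 8 + 2 + 1 in binary powers of 2.
So 7^123 ≡ 178 · 68 · 178 · 68 · 49 · 7 ≡ 96 (mod 247).
Squaring chain: 96; never reaches −1, so base 7 is a Miller–Rabin witness that 247 is composite.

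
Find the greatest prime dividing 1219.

53

1219 = 23 · 53
53 is prime.
So 1219 = 23 · 53; the largest prime factor is 53.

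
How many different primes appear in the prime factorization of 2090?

2090 = 2 · 1045
1045 = 5 · 209
209 = 11 · 19
2090 = 2 · 5 · 11 · 19, which has 4 distinct prime factors.

4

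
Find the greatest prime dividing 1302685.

1302685 = 5 · 260537
260537 = 43 · 6059
6059 = 73 · 83
83 is prime.
So 1302685 = 5 · 43 · 73 · 83; the largest prime factor is 83.

83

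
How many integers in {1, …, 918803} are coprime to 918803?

886144

Factor: 918803 = 47 · 113 · 173.
φ(918803) = (47−1) · (113−1) · (173−1) = 46 · 112 · 172 = 886144.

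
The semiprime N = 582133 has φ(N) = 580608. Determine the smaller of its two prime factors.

φ(n) = (p−1)(q−1) = n − (p+q) + 1, so p + q = 582133 − 580608 + 1 = 1526.
p and q are the roots of t² − 1526t + 582133 = 0.
Discriminant: 1526² − 4·582133 = 2328676 − 2328532 = 144; √144 = 12.
q = (1526 − 12)/2 = 757, p = (1526 + 12)/2 = 769.
Check: 757 · 769 = 582133.

757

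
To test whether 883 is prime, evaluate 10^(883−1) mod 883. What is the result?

1

10^1 ≡ 10 (mod 883)
10^2 ≡ 10^2 = 100 ≡ 100 (mod 883)
10^4 ≡ 100^2 = 10000 ≡ 287 (mod 883)
10^8 ≡ 287^2 = 82369 ≡ 250 (mod 883)
10^16 ≡ 250^2 = 62500 ≡ 690 (mod 883)
10^32 ≡ 690^2 = 476100 ≡ 163 (mod 883)
10^64 ≡ 163^2 = 26569 ≡ 79 (mod 883)
10^128 ≡ 79^2 = 6241 ≡ 60 (mod 883)
10^256 ≡ 60^2 = 3600 ≡ 68 (mod 883)
10^512 ≡ 68^2 = 4624 ≡ 209 (mod 883)
882 = 512 + 256 + 64 + 32 + 16 + 2 in binary powers of 2.
So 10^882 ≡ 209 · 68 · 79 · 163 · 690 · 100 ≡ 1 (mod 883).
Since the result is 1, base 10 gives no evidence that 883 is composite.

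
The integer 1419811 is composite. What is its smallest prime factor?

29

1419811 is odd.
Digit sum 25, not divisible by 3.
Ends in 1: not divisible by 5.
7: 1419811 = 7·202830 + 1
11: 1419811 = 11·129073 + 8
13: 1419811 = 13·109216 + 3
17: 1419811 = 17·83518 + 5
19: 1419811 = 19·74726 + 17
23: 1419811 = 23·61730 + 21
29: 1419811 = 29·48959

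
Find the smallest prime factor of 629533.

629533 is odd.
Digit sum 28, not divisible by 3.
Ends in 3: not divisible by 5.
7: 629533 = 7·89933 + 2
11: 629533 = 11·57230 + 3
13: 629533 = 13·48425 + 8
17: 629533 = 17·37031 + 6
19: 629533 = 19·33133 + 6
23: 629533 = 23·27371

23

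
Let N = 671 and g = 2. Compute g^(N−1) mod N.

2^1 ≡ 2 (mod 671)
2^2 ≡ 2^2 = 4 ≡ 4 (mod 671)
2^4 ≡ 4^2 = 16 ≡ 16 (mod 671)
2^8 ≡ 16^2 = 256 ≡ 256 (mod 671)
2^16 ≡ 256^2 = 65536 ≡ 449 (mod 671)
2^32 ≡ 449^2 = 201601 ≡ 301 (mod 671)
2^64 ≡ 301^2 = 90601 ≡ 16 (mod 671)
2^128 ≡ 16^2 = 256 ≡ 256 (mod 671)
2^256 ≡ 256^2 = 65536 ≡ 449 (mod 671)
2^512 ≡ 449^2 = 201601 ≡ 301 (mod 671)
670 = 512 + 128 + 16 + 8 + 4 + 2 in binary powers of 2.
So 2^670 ≡ 301 · 256 · 449 · 256 · 16 · 4 ≡ 353 (mod 671).
Since 353 ≠ 1, base 2 is a Fermat witness: 671 is composite.

353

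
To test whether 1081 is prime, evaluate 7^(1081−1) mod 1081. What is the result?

1061

7^1 ≡ 7 (mod 1081)
7^2 ≡ 7^2 = 49 ≡ 49 (mod 1081)
7^4 ≡ 49^2 = 2401 ≡ 239 (mod 1081)
7^8 ≡ 239^2 = 57121 ≡ 909 (mod 1081)
7^16 ≡ 909^2 = 826281 ≡ 397 (mod 1081)
7^32 ≡ 397^2 = 157609 ≡ 864 (mod 1081)
7^64 ≡ 864^2 = 746496 ≡ 606 (mod 1081)
7^128 ≡ 606^2 = 367236 ≡ 777 (mod 1081)
7^256 ≡ 777^2 = 603729 ≡ 531 (mod 1081)
7^512 ≡ 531^2 = 281961 ≡ 901 (mod 1081)
7^1024 ≡ 901^2 = 811801 ≡ 1051 (mod 1081)
1080 = 1024 + 32 + 16 + 8 in binary powers of 2.
So 7^1080 ≡ 1051 · 864 · 397 · 909 ≡ 1061 (mod 1081).
Since 1061 ≠ 1, base 7 is a Fermat witness: 1081 is composite.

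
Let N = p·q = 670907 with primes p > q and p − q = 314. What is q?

677

Since p = q + 314, we have 670907 = q(q + 314), so q² + 314q − 670907 = 0.
Discriminant: 314² + 4·670907 = 98596 + 2683628 = 2782224; √2782224 = 1668.
q = (−314 + 1668)/2 = 677, and p = q + 314 = 991.
Check: 677 · 991 = 670907.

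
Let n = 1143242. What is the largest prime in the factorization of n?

1143242 = 2 · 571621
571621 = 71 · 8051
8051 = 83 · 97
97 is prime.
So 1143242 = 2 · 71 · 83 · 97; the largest prime factor is 97.

97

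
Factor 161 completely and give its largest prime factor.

161 = 7 · 23
23 is prime.
So 161 = 7 · 23; the largest prime factor is 23.

23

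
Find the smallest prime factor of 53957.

53957 is odd.
Digit sum 29, not divisible by 3.
Ends in 7: not divisible by 5.
7: 53957 = 7·7708 + 1
11: 53957 = 11·4905 + 2
13: 53957 = 13·4150 + 7
17: 53957 = 17·3173 + 16
19: 53957 = 19·2839 + 16
23: 53957 = 23·2345 + 22
29: 53957 = 29·1860 + 17
31: 53957 = 31·1740 + 17
37: 53957 = 37·1458 + 11
41: 53957 = 41·1316 + 1
43: 53957 = 43·1254 + 35
47: 53957 = 47·1148 + 1
53: 53957 = 53·1018 + 3
59: 53957 = 59·914 + 31
61: 53957 = 61·884 + 33
67: 53957 = 67·805 + 22
71: 53957 = 71·759 + 68
73: 53957 = 73·739 + 10
79: 53957 = 79·683

79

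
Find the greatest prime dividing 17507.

17507 = 7 · 2501
2501 = 41 · 61
61 is prime.
So 17507 = 7 · 41 · 61; the largest prime factor is 61.

61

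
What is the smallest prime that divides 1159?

1159 is odd.
Digit sum 16, not divisible by 3.
Ends in 9: not divisible by 5.
7: 1159 = 7·165 + 4
11: 1159 = 11·105 + 4
13: 1159 = 13·89 + 2
17: 1159 = 17·68 + 3
19: 1159 = 19·61

19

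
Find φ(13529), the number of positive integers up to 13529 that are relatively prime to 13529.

13284

Factor: 13529 = 83 · 163.
φ(13529) = (83−1) · (163−1) = 82 · 162 = 13284.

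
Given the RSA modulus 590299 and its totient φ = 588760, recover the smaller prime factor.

719

φ(n) = (p−1)(q−1) = n − (p+q) + 1, so p + q = 590299 − 588760 + 1 = 1540.
p and q are the roots of t² − 1540t + 590299 = 0.
Discriminant: 1540² − 4·590299 = 2371600 − 2361196 = 10404; √10404 = 102.
q = (1540 − 102)/2 = 719, p = (1540 + 102)/2 = 821.
Check: 719 · 821 = 590299.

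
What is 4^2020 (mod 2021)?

385

4^1 ≡ 4 (mod 2021)
4^2 ≡ 4^2 = 16 ≡ 16 (mod 2021)
4^4 ≡ 16^2 = 256 ≡ 256 (mod 2021)
4^8 ≡ 256^2 = 65536 ≡ 864 (mod 2021)
4^16 ≡ 864^2 = 746496 ≡ 747 (mod 2021)
4^32 ≡ 747^2 = 558009 ≡ 213 (mod 2021)
4^64 ≡ 213^2 = 45369 ≡ 907 (mod 2021)
4^128 ≡ 907^2 = 822649 ≡ 102 (mod 2021)
4^256 ≡ 102^2 = 10404 ≡ 299 (mod 2021)
4^512 ≡ 299^2 = 89401 ≡ 477 (mod 2021)
4^1024 ≡ 477^2 = 227529 ≡ 1177 (mod 2021)
2020 = 1024 + 512 + 256 + 128 + 64 + 32 + 4 in binary powers of 2.
So 4^2020 ≡ 1177 · 477 · 299 · 102 · 907 · 213 · 256 ≡ 385 (mod 2021).
Since 385 ≠ 1, base 4 is a Fermat witness: 2021 is composite.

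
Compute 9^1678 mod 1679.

210

9^1 ≡ 9 (mod 1679)
9^2 ≡ 9^2 = 81 ≡ 81 (mod 1679)
9^4 ≡ 81^2 = 6561 ≡ 1524 (mod 1679)
9^8 ≡ 1524^2 = 2322576 ≡ 519 (mod 1679)
9^16 ≡ 519^2 = 269361 ≡ 721 (mod 1679)
9^32 ≡ 721^2 = 519841 ≡ 1030 (mod 1679)
9^64 ≡ 1030^2 = 1060900 ≡ 1451 (mod 1679)
9^128 ≡ 1451^2 = 2105401 ≡ 1614 (mod 1679)
9^256 ≡ 1614^2 = 2604996 ≡ 867 (mod 1679)
9^512 ≡ 867^2 = 751689 ≡ 1176 (mod 1679)
9^1024 ≡ 1176^2 = 1382976 ≡ 1159 (mod 1679)
1678 = 1024 + 512 + 128 + 8 + 4 + 2 in binary powers of 2.
So 9^1678 ≡ 1159 · 1176 · 1614 · 519 · 1524 · 81 ≡ 210 (mod 1679).
Since 210 ≠ 1, base 9 is a Fermat witness: 1679 is composite.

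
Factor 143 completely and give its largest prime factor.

143 = 11 · 13
13 is prime.
So 143 = 11 · 13; the largest prime factor is 13.

13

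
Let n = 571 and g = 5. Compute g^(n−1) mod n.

5^1 ≡ 5 (mod 571)
5^2 ≡ 5^2 = 25 ≡ 25 (mod 571)
5^4 ≡ 25^2 = 625 ≡ 54 (mod 571)
5^8 ≡ 54^2 = 2916 ≡ 61 (mod 571)
5^16 ≡ 61^2 = 3721 ≡ 295 (mod 571)
5^32 ≡ 295^2 = 87025 ≡ 233 (mod 571)
5^64 ≡ 233^2 = 54289 ≡ 44 (mod 571)
5^128 ≡ 44^2 = 1936 ≡ 223 (mod 571)
5^256 ≡ 223^2 = 49729 ≡ 52 (mod 571)
5^512 ≡ 52^2 = 2704 ≡ 420 (mod 571)
570 = 512 + 32 + 16 + 8 + 2 in binary powers of 2.
So 5^570 ≡ 420 · 233 · 295 · 61 · 25 ≡ 1 (mod 571).
Since the result is 1, base 5 gives no evidence that 571 is composite.

1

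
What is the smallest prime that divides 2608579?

29

2608579 is odd.
Digit sum 37, not divisible by 3.
Ends in 9: not divisible by 5.
7: 2608579 = 7·372654 + 1
11: 2608579 = 11·237143 + 6
13: 2608579 = 13·200659 + 12
17: 2608579 = 17·153445 + 14
19: 2608579 = 19·137293 + 12
23: 2608579 = 23·113416 + 11
29: 2608579 = 29·89951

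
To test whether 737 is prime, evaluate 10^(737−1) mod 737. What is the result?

23

10^1 ≡ 10 (mod 737)
10^2 ≡ 10^2 = 100 ≡ 100 (mod 737)
10^4 ≡ 100^2 = 10000 ≡ 419 (mod 737)
10^8 ≡ 419^2 = 175561 ≡ 155 (mod 737)
10^16 ≡ 155^2 = 24025 ≡ 441 (mod 737)
10^32 ≡ 441^2 = 194481 ≡ 650 (mod 737)
10^64 ≡ 650^2 = 422500 ≡ 199 (mod 737)
10^128 ≡ 199^2 = 39601 ≡ 540 (mod 737)
10^256 ≡ 540^2 = 291600 ≡ 485 (mod 737)
10^512 ≡ 485^2 = 235225 ≡ 122 (mod 737)
736 = 512 + 128 + 64 + 32 in binary powers of 2.
So 10^736 ≡ 122 · 540 · 199 · 650 ≡ 23 (mod 737).
Since 23 ≠ 1, base 10 is a Fermat witness: 737 is composite.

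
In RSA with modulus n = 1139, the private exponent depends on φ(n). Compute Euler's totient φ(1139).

1056

Factor: 1139 = 17 · 67.
φ(1139) = (17−1) · (67−1) = 16 · 66 = 1056.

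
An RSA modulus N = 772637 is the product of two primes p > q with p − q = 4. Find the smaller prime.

Since p = q + 4, we have 772637 = q(q + 4), so q² + 4q − 772637 = 0.
Discriminant: 4² + 4·772637 = 16 + 3090548 = 3090564; √3090564 = 1758.
q = (−4 + 1758)/2 = 877, and p = q + 4 = 881.
Check: 877 · 881 = 772637.

877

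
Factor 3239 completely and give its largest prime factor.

3239 = 41 · 79
79 is prime.
So 3239 = 41 · 79; the largest prime factor is 79.

79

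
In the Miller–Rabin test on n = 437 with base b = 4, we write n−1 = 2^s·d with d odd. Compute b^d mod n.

213

437 − 1 = 436 = 2^2 · 109, so d = 109.
4^1 ≡ 4 (mod 437)
4^2 ≡ 4^2 = 16 ≡ 16 (mod 437)
4^4 ≡ 16^2 = 256 ≡ 256 (mod 437)
4^8 ≡ 256^2 = 65536 ≡ 423 (mod 437)
4^16 ≡ 423^2 = 178929 ≡ 196 (mod 437)
4^32 ≡ 196^2 = 38416 ≡ 397 (mod 437)
4^64 ≡ 397^2 = 157609 ≡ 289 (mod 437)
109 = 64 + 32 + 8 + 4 + 1 in binary powers of 2.
So 4^109 ≡ 289 · 397 · 423 · 256 · 4 ≡ 213 (mod 437).
Squaring chain: 213 → 358; never reaches −1, so base 4 is a Miller–Rabin witness that 437 is composite.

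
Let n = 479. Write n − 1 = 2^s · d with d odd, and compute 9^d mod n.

479 − 1 = 478 = 2^1 · 239, so d = 239.
9^1 ≡ 9 (mod 479)
9^2 ≡ 9^2 = 81 ≡ 81 (mod 479)
9^4 ≡ 81^2 = 6561 ≡ 334 (mod 479)
9^8 ≡ 334^2 = 111556 ≡ 428 (mod 479)
9^16 ≡ 428^2 = 183184 ≡ 206 (mod 479)
9^32 ≡ 206^2 = 42436 ≡ 284 (mod 479)
9^64 ≡ 284^2 = 80656 ≡ 184 (mod 479)
9^128 ≡ 184^2 = 33856 ≡ 326 (mod 479)
239 = 128 + 64 + 32 + 8 + 4 + 2 + 1 in binary powers of 2.
So 9^239 ≡ 326 · 184 · 284 · 428 · 334 · 81 · 9 ≡ 1 (mod 479).
Since 9^d ≡ 1 (mod 479), base 9 does not prove 479 composite.

1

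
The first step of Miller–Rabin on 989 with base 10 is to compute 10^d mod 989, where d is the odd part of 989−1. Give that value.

989 − 1 = 988 = 2^2 · 247, so d = 247.
10^1 ≡ 10 (mod 989)
10^2 ≡ 10^2 = 100 ≡ 100 (mod 989)
10^4 ≡ 100^2 = 10000 ≡ 110 (mod 989)
10^8 ≡ 110^2 = 12100 ≡ 232 (mod 989)
10^16 ≡ 232^2 = 53824 ≡ 418 (mod 989)
10^32 ≡ 418^2 = 174724 ≡ 660 (mod 989)
10^64 ≡ 660^2 = 435600 ≡ 440 (mod 989)
10^128 ≡ 440^2 = 193600 ≡ 745 (mod 989)
247 = 128 + 64 + 32 + 16 + 4 + 2 + 1 in binary powers of 2.
So 10^247 ≡ 745 · 440 · 660 · 418 · 110 · 100 · 10 ≡ 203 (mod 989).
Squaring chain: 203 → 660; never reaches −1, so base 10 is a Miller–Rabin witness that 989 is composite.

203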